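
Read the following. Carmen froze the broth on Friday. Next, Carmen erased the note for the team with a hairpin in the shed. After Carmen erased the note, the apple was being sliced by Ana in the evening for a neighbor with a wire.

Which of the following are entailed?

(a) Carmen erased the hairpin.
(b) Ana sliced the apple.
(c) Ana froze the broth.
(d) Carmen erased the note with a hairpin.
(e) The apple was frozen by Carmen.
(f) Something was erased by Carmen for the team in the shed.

(a) Not entailed — the hairpin is the instrument, not what was erased.
(b) Not entailed — 'was slicing' is progressive on an accomplishment; it does not entail the completed 'sliced'.
(c) Not entailed — the passage has Carmen freezing the broth, not Ana.
(d) Entailed — dropping 'for the team', 'in the shed' leaves a sub-description the original still satisfies.
(e) Not entailed — Carmen froze the broth, not the apple; the apple belongs to the slicing event.
(f) Entailed — every conjunct here is already in the original erasing event.

(d), (f)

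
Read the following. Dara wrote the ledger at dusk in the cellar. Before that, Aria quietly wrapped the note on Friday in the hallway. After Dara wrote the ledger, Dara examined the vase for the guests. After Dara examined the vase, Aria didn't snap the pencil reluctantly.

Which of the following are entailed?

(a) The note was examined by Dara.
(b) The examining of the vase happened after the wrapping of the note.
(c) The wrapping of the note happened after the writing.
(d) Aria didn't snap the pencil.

(a) Not entailed — Dara examined the vase, not the note; the note belongs to the wrapping event.
(b) Entailed — the narrative places the wrapping before the examining.
(c) Not entailed — the narrative places the wrapping before the writing, not after.
(d) Not entailed — dropping 'reluctantly' under negation is not valid — the original leaves open that Aria snapped the pencil some other way.

(b)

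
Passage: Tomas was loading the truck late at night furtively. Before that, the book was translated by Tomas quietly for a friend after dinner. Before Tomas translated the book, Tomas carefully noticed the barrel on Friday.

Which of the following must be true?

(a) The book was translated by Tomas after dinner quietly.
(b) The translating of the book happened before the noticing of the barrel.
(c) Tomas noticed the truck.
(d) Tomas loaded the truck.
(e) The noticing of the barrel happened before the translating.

(a), (e)

(a) Entailed — this follows by dropping conjuncts from the translating event's description.
(b) Not entailed — the narrative places the noticing before the translating, not after.
(c) Not entailed — Tomas noticed the barrel, not the truck; the truck belongs to the loading event.
(d) Not entailed — 'was loading' is progressive on an accomplishment; it does not entail the completed 'loaded'.
(e) Entailed — the narrative places the noticing before the translating.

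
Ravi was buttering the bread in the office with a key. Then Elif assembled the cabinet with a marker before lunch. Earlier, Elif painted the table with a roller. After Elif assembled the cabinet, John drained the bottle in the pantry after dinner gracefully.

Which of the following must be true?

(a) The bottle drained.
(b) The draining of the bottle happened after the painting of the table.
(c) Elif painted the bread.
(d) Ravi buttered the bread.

(a), (b)

(a) Entailed — 'John drained the bottle' is causative; it entails the inchoative 'the bottle drained'.
(b) Entailed — the narrative places the painting before the draining.
(c) Not entailed — Elif painted the table, not the bread; the bread belongs to the buttering event.
(d) Not entailed — 'was buttering' is progressive on an accomplishment; it does not entail the completed 'buttered'.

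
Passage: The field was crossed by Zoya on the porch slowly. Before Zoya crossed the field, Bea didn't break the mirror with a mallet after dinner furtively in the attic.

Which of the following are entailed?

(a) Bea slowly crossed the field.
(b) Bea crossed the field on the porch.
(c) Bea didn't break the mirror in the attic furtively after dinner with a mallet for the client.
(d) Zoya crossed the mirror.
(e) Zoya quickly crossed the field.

(c)

(a) Not entailed — the passage has Zoya crossing the field, not Bea.
(b) Not entailed — the passage has Zoya crossing the field, not Bea.
(c) Entailed — under negation, adding a further restriction is entailed: if no such breaking event occurred, none occurred for the client either.
(d) Not entailed — Zoya crossed the field, not the mirror; the mirror belongs to the breaking event.
(e) Not entailed — 'quickly' adds a manner not in (and inconsistent with) the original.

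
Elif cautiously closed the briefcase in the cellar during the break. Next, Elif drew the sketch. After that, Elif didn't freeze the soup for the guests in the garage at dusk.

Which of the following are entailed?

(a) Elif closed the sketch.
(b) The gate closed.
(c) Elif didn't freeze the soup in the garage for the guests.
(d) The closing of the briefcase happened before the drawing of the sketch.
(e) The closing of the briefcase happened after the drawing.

(d)

(a) Not entailed — Elif closed the briefcase, not the sketch; the sketch belongs to the drawing event.
(b) Not entailed — the briefcase is what closed, not the gate.
(c) Not entailed — dropping 'at dusk' under negation is not valid — the original leaves open that Elif froze the soup some other way.
(d) Entailed — the narrative places the closing before the drawing.
(e) Not entailed — the narrative places the closing before the drawing, not after.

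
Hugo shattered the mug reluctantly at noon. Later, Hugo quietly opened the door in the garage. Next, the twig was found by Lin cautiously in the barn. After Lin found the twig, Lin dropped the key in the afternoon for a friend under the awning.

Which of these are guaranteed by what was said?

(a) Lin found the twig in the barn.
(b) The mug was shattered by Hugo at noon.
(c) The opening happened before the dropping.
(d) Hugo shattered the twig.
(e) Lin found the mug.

(a) Entailed — dropping 'cautiously' leaves a sub-description the original still satisfies.
(b) Entailed — dropping 'reluctantly' leaves a sub-description the original still satisfies.
(c) Entailed — the narrative places the opening before the dropping.
(d) Not entailed — Hugo shattered the mug, not the twig; the twig belongs to the finding event.
(e) Not entailed — Lin found the twig, not the mug; the mug belongs to the shattering event.

(a), (b), (c)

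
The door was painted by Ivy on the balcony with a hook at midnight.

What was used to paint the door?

a hook

'with a hook' marks the instrument of the painting event.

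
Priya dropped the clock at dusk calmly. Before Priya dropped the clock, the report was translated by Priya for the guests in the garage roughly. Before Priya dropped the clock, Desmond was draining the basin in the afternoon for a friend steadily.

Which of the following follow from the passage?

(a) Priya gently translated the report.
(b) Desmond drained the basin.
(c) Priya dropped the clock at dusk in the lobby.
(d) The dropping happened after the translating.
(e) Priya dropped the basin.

(a) Not entailed — 'gently' adds a manner not in (and inconsistent with) the original.
(b) Not entailed — 'was draining' is progressive on an accomplishment; it does not entail the completed 'drained'.
(c) Not entailed — 'in the lobby' adds information not in the original event.
(d) Entailed — the narrative places the translating before the dropping.
(e) Not entailed — Priya dropped the clock, not the basin; the basin belongs to the draining event.

(d)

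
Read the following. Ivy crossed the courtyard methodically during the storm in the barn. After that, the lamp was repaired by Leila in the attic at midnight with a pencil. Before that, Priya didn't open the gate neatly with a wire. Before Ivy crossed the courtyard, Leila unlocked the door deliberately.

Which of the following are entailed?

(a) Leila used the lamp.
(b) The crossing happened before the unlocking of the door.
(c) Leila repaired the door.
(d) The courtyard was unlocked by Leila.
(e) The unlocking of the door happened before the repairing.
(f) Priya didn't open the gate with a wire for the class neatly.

(e), (f)

(a) Not entailed — the lamp is the patient, not an instrument — Leila used a pencil.
(b) Not entailed — the narrative places the unlocking before the crossing, not after.
(c) Not entailed — Leila repaired the lamp, not the door; the door belongs to the unlocking event.
(d) Not entailed — Leila unlocked the door, not the courtyard; the courtyard belongs to the crossing event.
(e) Entailed — the narrative places the unlocking before the repairing.
(f) Entailed — under negation, adding a further restriction is entailed: if no such opening event occurred, none occurred for the class either.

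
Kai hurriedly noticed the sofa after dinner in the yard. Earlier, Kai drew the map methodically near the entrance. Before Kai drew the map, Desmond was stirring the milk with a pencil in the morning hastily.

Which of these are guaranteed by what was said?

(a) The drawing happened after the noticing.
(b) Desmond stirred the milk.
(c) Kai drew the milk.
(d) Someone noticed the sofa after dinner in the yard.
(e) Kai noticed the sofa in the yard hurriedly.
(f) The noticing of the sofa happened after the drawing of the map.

(a) Not entailed — the narrative places the drawing before the noticing, not after.
(b) Entailed — 'stir' is an activity; 'was stirring' entails that some stirring happened, so 'stirred' holds.
(c) Not entailed — Kai drew the map, not the milk; the milk belongs to the stirring event.
(d) Entailed — this follows by dropping conjuncts from the noticing event's description.
(e) Entailed — this follows by dropping conjuncts from the noticing event's description.
(f) Entailed — the narrative places the drawing before the noticing.

(b), (d), (e), (f)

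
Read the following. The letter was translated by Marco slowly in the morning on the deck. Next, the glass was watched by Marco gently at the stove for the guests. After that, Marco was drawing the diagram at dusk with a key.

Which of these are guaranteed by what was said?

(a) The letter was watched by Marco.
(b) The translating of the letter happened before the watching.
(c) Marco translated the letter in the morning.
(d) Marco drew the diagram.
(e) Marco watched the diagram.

(b), (c)

(a) Not entailed — Marco watched the glass, not the letter; the letter belongs to the translating event.
(b) Entailed — the narrative places the translating before the watching.
(c) Entailed — every conjunct here is already in the original translating event.
(d) Not entailed — 'was drawing' is progressive on an accomplishment; it does not entail the completed 'drew'.
(e) Not entailed — Marco watched the glass, not the diagram; the diagram belongs to the drawing event.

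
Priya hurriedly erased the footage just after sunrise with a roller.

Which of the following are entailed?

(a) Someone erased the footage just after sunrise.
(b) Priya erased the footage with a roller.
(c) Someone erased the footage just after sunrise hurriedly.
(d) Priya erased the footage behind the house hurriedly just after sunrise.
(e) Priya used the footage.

(a) Entailed — every conjunct here is already in the original erasing event.
(b) Entailed — dropping 'just after sunrise', 'hurriedly' leaves a sub-description the original still satisfies.
(c) Entailed — the original entails any weakening of itself; this just drops 'with a roller' and generalizes the agent.
(d) Not entailed — 'behind the house' adds information not in the original event.
(e) Not entailed — the footage is the patient, not an instrument — Priya used a roller.

(a), (b), (c)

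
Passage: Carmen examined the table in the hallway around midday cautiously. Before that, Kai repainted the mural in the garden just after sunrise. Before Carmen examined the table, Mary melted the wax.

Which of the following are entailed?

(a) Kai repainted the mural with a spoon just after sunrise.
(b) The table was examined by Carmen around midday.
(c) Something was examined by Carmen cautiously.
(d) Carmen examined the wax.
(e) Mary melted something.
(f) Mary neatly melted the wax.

(b), (c), (e)

(a) Not entailed — 'with a spoon' adds information not in the original event.
(b) Entailed — the original entails any weakening of itself; this just drops 'cautiously', 'in the hallway'.
(c) Entailed — the original entails any weakening of itself; this just drops 'around midday', 'in the hallway' and generalizes the patient.
(d) Not entailed — Carmen examined the table, not the wax; the wax belongs to the melting event.
(e) Entailed — generalizing the patient leaves a sub-description the original still satisfies.
(f) Not entailed — 'neatly' adds information not in the original event.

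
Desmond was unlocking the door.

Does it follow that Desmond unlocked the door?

no

'was unlocking' is progressive; for an accomplishment like 'unlock the door', it doesn't entail completion.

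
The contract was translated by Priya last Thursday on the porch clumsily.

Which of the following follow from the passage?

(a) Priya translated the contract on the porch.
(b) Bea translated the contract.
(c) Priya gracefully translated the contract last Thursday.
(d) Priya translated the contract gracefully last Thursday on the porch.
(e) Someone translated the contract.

(a) Entailed — every conjunct here is already in the original translating event.
(b) Not entailed — the passage has Priya translating the contract, not Bea.
(c) Not entailed — 'gracefully' adds a manner not in (and inconsistent with) the original.
(d) Not entailed — 'gracefully' adds a manner not in (and inconsistent with) the original.
(e) Entailed — every conjunct here is already in the original translating event.

(a), (e)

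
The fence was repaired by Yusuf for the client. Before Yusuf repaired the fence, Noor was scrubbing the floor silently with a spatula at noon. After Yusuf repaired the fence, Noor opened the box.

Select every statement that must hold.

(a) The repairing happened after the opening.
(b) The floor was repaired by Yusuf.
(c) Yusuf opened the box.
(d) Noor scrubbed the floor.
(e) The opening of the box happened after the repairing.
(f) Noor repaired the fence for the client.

(d), (e)

(a) Not entailed — the narrative places the repairing before the opening, not after.
(b) Not entailed — Yusuf repaired the fence, not the floor; the floor belongs to the scrubbing event.
(c) Not entailed — the passage has Noor opening the box, not Yusuf.
(d) Entailed — 'scrub' is an activity; 'was scrubbing' entails that some scrubbing happened, so 'scrubbed' holds.
(e) Entailed — the narrative places the repairing before the opening.
(f) Not entailed — the passage has Yusuf repairing the fence, not Noor.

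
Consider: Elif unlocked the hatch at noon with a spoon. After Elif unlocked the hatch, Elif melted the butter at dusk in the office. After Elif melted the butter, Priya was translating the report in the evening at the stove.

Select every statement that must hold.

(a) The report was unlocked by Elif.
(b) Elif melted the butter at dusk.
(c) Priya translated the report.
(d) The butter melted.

(a) Not entailed — Elif unlocked the hatch, not the report; the report belongs to the translating event.
(b) Entailed — the original entails any weakening of itself; this just drops 'in the office'.
(c) Not entailed — 'was translating' is progressive on an accomplishment; it does not entail the completed 'translated'.
(d) Entailed — 'Elif melted the butter' is causative; it entails the inchoative 'the butter melted'.

(b), (d)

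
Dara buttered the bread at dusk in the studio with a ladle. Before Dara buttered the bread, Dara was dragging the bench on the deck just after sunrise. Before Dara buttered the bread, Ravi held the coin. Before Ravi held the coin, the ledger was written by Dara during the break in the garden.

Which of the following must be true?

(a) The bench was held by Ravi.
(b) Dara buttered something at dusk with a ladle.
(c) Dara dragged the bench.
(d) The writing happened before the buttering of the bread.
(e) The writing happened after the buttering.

(b), (c), (d)

(a) Not entailed — Ravi held the coin, not the bench; the bench belongs to the dragging event.
(b) Entailed — this follows by dropping conjuncts from the buttering event's description.
(c) Entailed — 'drag' is an activity; 'was dragging' entails that some dragging happened, so 'dragged' holds.
(d) Entailed — the narrative places the writing before the buttering.
(e) Not entailed — the narrative places the writing before the buttering, not after.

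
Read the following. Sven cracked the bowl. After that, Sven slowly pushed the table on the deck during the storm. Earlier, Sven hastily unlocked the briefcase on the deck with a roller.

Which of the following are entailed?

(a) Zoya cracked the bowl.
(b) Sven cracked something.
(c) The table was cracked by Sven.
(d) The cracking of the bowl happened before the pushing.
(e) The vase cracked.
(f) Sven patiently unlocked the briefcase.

(a) Not entailed — the passage has Sven cracking the bowl, not Zoya.
(b) Entailed — every conjunct here is already in the original cracking event.
(c) Not entailed — Sven cracked the bowl, not the table; the table belongs to the pushing event.
(d) Entailed — the narrative places the cracking before the pushing.
(e) Not entailed — the bowl is what cracked, not the vase.
(f) Not entailed — 'patiently' adds a manner not in (and inconsistent with) the original.

(b), (d)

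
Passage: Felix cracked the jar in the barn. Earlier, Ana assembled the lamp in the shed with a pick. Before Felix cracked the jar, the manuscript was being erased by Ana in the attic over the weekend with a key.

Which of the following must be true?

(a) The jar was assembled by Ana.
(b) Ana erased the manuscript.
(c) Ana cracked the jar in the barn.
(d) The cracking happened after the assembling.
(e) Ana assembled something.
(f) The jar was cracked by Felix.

(d), (e), (f)

(a) Not entailed — Ana assembled the lamp, not the jar; the jar belongs to the cracking event.
(b) Not entailed — 'was erasing' is progressive on an accomplishment; it does not entail the completed 'erased'.
(c) Not entailed — the passage has Felix cracking the jar, not Ana.
(d) Entailed — the narrative places the assembling before the cracking.
(e) Entailed — every conjunct here is already in the original assembling event.
(f) Entailed — this follows by dropping conjuncts from the cracking event's description.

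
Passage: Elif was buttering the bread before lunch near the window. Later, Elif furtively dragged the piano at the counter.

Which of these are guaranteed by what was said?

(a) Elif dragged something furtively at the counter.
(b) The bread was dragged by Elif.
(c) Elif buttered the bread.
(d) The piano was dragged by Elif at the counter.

(a) Entailed — the original entails any weakening of itself; this just generalizes the patient.
(b) Not entailed — Elif dragged the piano, not the bread; the bread belongs to the buttering event.
(c) Not entailed — 'was buttering' is progressive on an accomplishment; it does not entail the completed 'buttered'.
(d) Entailed — the original entails any weakening of itself; this just drops 'furtively'.

(a), (d)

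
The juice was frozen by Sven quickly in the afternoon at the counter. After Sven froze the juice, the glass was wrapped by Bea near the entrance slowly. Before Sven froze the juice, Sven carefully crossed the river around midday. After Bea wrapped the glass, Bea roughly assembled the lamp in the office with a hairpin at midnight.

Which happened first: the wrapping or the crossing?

the crossing

The connectives place the crossing before the wrapping.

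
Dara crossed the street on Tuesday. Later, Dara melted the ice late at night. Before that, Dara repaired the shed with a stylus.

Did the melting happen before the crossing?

The narrative orders the crossing before the melting.

no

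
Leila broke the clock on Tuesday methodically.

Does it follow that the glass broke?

Nothing is said about any glass; only the clock is affected.

no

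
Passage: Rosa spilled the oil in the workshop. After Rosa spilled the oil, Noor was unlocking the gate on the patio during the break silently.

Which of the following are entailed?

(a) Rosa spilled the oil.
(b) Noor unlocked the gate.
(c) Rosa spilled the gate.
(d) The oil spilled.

(a), (d)

(a) Entailed — dropping 'in the workshop' leaves a sub-description the original still satisfies.
(b) Not entailed — 'was unlocking' is progressive on an accomplishment; it does not entail the completed 'unlocked'.
(c) Not entailed — Rosa spilled the oil, not the gate; the gate belongs to the unlocking event.
(d) Entailed — 'Rosa spilled the oil' is causative; it entails the inchoative 'the oil spilled'.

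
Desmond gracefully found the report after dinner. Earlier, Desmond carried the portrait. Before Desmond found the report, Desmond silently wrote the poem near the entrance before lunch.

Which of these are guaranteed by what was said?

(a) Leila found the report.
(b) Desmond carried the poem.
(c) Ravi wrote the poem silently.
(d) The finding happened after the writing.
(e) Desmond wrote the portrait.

(d)

(a) Not entailed — the passage has Desmond finding the report, not Leila.
(b) Not entailed — Desmond carried the portrait, not the poem; the poem belongs to the writing event.
(c) Not entailed — the passage has Desmond writing the poem, not Ravi.
(d) Entailed — the narrative places the writing before the finding.
(e) Not entailed — Desmond wrote the poem, not the portrait; the portrait belongs to the carrying event.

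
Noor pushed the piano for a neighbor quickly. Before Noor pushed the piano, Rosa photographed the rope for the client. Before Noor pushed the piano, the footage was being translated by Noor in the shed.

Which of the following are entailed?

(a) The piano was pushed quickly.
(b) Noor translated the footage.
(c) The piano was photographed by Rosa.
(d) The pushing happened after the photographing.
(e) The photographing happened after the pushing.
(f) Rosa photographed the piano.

(a), (d)

(a) Entailed — every conjunct here is already in the original pushing event.
(b) Not entailed — 'was translating' is progressive on an accomplishment; it does not entail the completed 'translated'.
(c) Not entailed — Rosa photographed the rope, not the piano; the piano belongs to the pushing event.
(d) Entailed — the narrative places the photographing before the pushing.
(e) Not entailed — the narrative places the photographing before the pushing, not after.
(f) Not entailed — Rosa photographed the rope, not the piano; the piano belongs to the pushing event.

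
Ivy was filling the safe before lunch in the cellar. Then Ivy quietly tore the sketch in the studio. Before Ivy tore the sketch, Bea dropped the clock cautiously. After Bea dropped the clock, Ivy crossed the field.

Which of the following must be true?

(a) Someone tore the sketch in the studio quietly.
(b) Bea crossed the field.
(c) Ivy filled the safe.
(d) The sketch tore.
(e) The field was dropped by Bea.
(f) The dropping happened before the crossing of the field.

(a), (d), (f)

(a) Entailed — generalizing the agent leaves a sub-description the original still satisfies.
(b) Not entailed — the passage has Ivy crossing the field, not Bea.
(c) Not entailed — 'was filling' is progressive on an accomplishment; it does not entail the completed 'filled'.
(d) Entailed — 'Ivy tore the sketch' is causative; it entails the inchoative 'the sketch tore'.
(e) Not entailed — Bea dropped the clock, not the field; the field belongs to the crossing event.
(f) Entailed — the narrative places the dropping before the crossing.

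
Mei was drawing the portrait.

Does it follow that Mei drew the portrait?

'was drawing' is progressive; for an accomplishment like 'draw the portrait', it doesn't entail completion.

no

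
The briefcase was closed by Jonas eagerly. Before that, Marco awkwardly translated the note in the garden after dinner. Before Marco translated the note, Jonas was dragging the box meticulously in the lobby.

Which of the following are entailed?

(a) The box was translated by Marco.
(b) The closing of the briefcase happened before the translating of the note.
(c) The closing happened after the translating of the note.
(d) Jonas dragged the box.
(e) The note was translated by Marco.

(a) Not entailed — Marco translated the note, not the box; the box belongs to the dragging event.
(b) Not entailed — the narrative places the translating before the closing, not after.
(c) Entailed — the narrative places the translating before the closing.
(d) Entailed — 'drag' is an activity; 'was dragging' entails that some dragging happened, so 'dragged' holds.
(e) Entailed — the original entails any weakening of itself; this just drops 'after dinner', 'awkwardly', 'in the garden'.

(c), (d), (e)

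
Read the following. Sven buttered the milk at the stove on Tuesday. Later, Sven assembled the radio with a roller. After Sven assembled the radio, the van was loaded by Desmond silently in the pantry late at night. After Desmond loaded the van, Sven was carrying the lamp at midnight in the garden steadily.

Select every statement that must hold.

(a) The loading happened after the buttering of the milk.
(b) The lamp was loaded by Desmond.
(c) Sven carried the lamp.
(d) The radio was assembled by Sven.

(a) Entailed — the narrative places the buttering before the loading.
(b) Not entailed — Desmond loaded the van, not the lamp; the lamp belongs to the carrying event.
(c) Entailed — 'carry' is an activity; 'was carrying' entails that some carrying happened, so 'carried' holds.
(d) Entailed — this follows by dropping conjuncts from the assembling event's description.

(a), (c), (d)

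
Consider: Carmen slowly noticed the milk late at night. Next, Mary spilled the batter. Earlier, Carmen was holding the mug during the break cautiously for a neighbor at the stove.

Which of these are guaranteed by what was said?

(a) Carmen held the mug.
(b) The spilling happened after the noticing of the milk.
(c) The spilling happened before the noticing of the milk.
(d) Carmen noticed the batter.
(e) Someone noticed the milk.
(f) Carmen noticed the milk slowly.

(a), (b), (e), (f)

(a) Entailed — 'hold' is an activity; 'was holding' entails that some holding happened, so 'held' holds.
(b) Entailed — the narrative places the noticing before the spilling.
(c) Not entailed — the narrative places the noticing before the spilling, not after.
(d) Not entailed — Carmen noticed the milk, not the batter; the batter belongs to the spilling event.
(e) Entailed — dropping 'slowly', 'late at night' and generalizing the agent leaves a sub-description the original still satisfies.
(f) Entailed — this follows by dropping conjuncts from the noticing event's description.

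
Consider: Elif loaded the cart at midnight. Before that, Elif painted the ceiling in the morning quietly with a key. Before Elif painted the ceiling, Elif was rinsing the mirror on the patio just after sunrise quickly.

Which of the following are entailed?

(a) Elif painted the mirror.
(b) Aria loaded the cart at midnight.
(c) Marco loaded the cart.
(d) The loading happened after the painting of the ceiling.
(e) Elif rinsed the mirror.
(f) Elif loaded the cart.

(a) Not entailed — Elif painted the ceiling, not the mirror; the mirror belongs to the rinsing event.
(b) Not entailed — the passage has Elif loading the cart, not Aria.
(c) Not entailed — the passage has Elif loading the cart, not Marco.
(d) Entailed — the narrative places the painting before the loading.
(e) Entailed — 'rinse' is an activity; 'was rinsing' entails that some rinsing happened, so 'rinsed' holds.
(f) Entailed — every conjunct here is already in the original loading event.

(d), (e), (f)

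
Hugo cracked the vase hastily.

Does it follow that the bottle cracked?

Nothing is said about any bottle; only the vase is affected.

no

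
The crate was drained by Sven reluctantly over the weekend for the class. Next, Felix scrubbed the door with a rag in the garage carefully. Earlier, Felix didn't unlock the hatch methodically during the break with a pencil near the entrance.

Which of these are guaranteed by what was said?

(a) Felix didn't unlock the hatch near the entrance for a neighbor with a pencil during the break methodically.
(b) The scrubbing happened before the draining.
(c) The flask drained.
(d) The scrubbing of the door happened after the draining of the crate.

(a), (d)

(a) Entailed — under negation, adding a further restriction is entailed: if no such unlocking event occurred, none occurred for a neighbor either.
(b) Not entailed — the narrative places the draining before the scrubbing, not after.
(c) Not entailed — the crate is what drained, not the flask.
(d) Entailed — the narrative places the draining before the scrubbing.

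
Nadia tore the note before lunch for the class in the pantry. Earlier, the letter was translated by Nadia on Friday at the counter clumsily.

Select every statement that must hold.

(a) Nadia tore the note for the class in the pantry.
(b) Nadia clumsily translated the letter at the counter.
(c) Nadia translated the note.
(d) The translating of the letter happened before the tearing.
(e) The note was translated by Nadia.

(a), (b), (d)

(a) Entailed — every conjunct here is already in the original tearing event.
(b) Entailed — every conjunct here is already in the original translating event.
(c) Not entailed — Nadia translated the letter, not the note; the note belongs to the tearing event.
(d) Entailed — the narrative places the translating before the tearing.
(e) Not entailed — Nadia translated the letter, not the note; the note belongs to the tearing event.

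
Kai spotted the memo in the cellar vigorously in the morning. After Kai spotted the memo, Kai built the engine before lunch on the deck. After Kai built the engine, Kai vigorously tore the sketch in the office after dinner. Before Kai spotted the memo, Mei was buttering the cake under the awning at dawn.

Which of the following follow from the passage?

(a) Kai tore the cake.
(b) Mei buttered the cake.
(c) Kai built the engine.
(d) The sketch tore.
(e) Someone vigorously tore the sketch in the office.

(a) Not entailed — Kai tore the sketch, not the cake; the cake belongs to the buttering event.
(b) Not entailed — 'was buttering' is progressive on an accomplishment; it does not entail the completed 'buttered'.
(c) Entailed — the original entails any weakening of itself; this just drops 'on the deck', 'before lunch'.
(d) Entailed — 'Kai tore the sketch' is causative; it entails the inchoative 'the sketch tore'.
(e) Entailed — every conjunct here is already in the original tearing event.

(c), (d), (e)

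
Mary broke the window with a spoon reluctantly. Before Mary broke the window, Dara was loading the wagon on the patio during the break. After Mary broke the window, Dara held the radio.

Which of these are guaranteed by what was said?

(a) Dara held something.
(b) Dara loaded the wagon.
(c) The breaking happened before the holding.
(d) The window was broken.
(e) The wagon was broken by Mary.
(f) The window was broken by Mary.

(a), (c), (d), (f)

(a) Entailed — the original entails any weakening of itself; this just generalizes the patient.
(b) Not entailed — 'was loading' is progressive on an accomplishment; it does not entail the completed 'loaded'.
(c) Entailed — the narrative places the breaking before the holding.
(d) Entailed — every conjunct here is already in the original breaking event.
(e) Not entailed — Mary broke the window, not the wagon; the wagon belongs to the loading event.
(f) Entailed — the original entails any weakening of itself; this just drops 'with a spoon', 'reluctantly'.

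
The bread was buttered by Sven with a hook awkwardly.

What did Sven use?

a hook

'with a hook' marks the instrument of the buttering event.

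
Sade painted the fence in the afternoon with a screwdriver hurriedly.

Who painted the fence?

Sade

'Sade' marks the agent of the painting event.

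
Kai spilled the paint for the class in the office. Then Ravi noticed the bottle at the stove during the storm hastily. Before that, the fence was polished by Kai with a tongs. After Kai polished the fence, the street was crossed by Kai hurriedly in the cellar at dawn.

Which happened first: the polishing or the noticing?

the polishing

The connectives place the polishing before the noticing.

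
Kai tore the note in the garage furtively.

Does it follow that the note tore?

'Kai tore the note' is the causative; it entails the inchoative 'the note tore'.

yes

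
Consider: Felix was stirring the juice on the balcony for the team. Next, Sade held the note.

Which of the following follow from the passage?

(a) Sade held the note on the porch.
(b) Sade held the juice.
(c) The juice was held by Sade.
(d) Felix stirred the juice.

(a) Not entailed — 'on the porch' adds information not in the original event.
(b) Not entailed — Sade held the note, not the juice; the juice belongs to the stirring event.
(c) Not entailed — Sade held the note, not the juice; the juice belongs to the stirring event.
(d) Entailed — 'stir' is an activity; 'was stirring' entails that some stirring happened, so 'stirred' holds.

(d)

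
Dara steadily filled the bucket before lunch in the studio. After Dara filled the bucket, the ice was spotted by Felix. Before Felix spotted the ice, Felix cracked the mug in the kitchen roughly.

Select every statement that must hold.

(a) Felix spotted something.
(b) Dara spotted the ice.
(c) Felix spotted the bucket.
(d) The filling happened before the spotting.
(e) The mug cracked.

(a), (d), (e)

(a) Entailed — every conjunct here is already in the original spotting event.
(b) Not entailed — the passage has Felix spotting the ice, not Dara.
(c) Not entailed — Felix spotted the ice, not the bucket; the bucket belongs to the filling event.
(d) Entailed — the narrative places the filling before the spotting.
(e) Entailed — 'Felix cracked the mug' is causative; it entails the inchoative 'the mug cracked'.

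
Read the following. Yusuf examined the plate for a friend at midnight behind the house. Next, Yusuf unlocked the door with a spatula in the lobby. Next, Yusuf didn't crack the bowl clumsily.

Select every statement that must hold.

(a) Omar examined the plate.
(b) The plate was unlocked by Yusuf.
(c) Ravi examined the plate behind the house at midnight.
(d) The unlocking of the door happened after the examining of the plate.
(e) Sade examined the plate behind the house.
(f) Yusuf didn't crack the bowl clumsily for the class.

(a) Not entailed — the passage has Yusuf examining the plate, not Omar.
(b) Not entailed — Yusuf unlocked the door, not the plate; the plate belongs to the examining event.
(c) Not entailed — the passage has Yusuf examining the plate, not Ravi.
(d) Entailed — the narrative places the examining before the unlocking.
(e) Not entailed — the passage has Yusuf examining the plate, not Sade.
(f) Entailed — under negation, adding a further restriction is entailed: if no such cracking event occurred, none occurred for the class either.

(d), (f)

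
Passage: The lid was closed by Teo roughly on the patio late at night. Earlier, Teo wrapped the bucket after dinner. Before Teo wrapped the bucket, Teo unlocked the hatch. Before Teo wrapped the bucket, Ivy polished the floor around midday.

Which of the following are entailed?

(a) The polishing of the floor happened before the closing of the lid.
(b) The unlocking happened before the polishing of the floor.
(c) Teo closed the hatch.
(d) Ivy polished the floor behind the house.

(a)

(a) Entailed — the narrative places the polishing before the closing.
(b) Not entailed — the narrative doesn't order the unlocking relative to the polishing.
(c) Not entailed — Teo closed the lid, not the hatch; the hatch belongs to the unlocking event.
(d) Not entailed — 'behind the house' adds information not in the original event.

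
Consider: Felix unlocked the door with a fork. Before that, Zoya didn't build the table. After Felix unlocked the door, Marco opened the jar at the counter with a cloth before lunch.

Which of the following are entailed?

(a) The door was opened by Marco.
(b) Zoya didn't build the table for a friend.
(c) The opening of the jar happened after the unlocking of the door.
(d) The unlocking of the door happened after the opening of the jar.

(a) Not entailed — Marco opened the jar, not the door; the door belongs to the unlocking event.
(b) Entailed — under negation, adding a further restriction is entailed: if no such building event occurred, none occurred for a friend either.
(c) Entailed — the narrative places the unlocking before the opening.
(d) Not entailed — the narrative places the unlocking before the opening, not after.

(b), (c)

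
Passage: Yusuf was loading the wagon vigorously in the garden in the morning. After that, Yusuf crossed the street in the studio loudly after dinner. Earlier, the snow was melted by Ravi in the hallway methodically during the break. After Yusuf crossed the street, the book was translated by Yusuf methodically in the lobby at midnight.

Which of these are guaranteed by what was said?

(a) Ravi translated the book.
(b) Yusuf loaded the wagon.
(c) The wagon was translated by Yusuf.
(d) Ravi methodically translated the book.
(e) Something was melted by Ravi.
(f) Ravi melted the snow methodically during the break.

(a) Not entailed — the passage has Yusuf translating the book, not Ravi.
(b) Not entailed — 'was loading' is progressive on an accomplishment; it does not entail the completed 'loaded'.
(c) Not entailed — Yusuf translated the book, not the wagon; the wagon belongs to the loading event.
(d) Not entailed — the passage has Yusuf translating the book, not Ravi.
(e) Entailed — dropping 'in the hallway', 'during the break', 'methodically' and generalizing the patient leaves a sub-description the original still satisfies.
(f) Entailed — every conjunct here is already in the original melting event.

(e), (f)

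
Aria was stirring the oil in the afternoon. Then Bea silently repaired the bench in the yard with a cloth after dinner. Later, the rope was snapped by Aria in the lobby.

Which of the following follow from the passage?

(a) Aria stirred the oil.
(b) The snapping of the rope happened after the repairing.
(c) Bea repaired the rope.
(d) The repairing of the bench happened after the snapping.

(a), (b)

(a) Entailed — 'stir' is an activity; 'was stirring' entails that some stirring happened, so 'stirred' holds.
(b) Entailed — the narrative places the repairing before the snapping.
(c) Not entailed — Bea repaired the bench, not the rope; the rope belongs to the snapping event.
(d) Not entailed — the narrative places the repairing before the snapping, not after.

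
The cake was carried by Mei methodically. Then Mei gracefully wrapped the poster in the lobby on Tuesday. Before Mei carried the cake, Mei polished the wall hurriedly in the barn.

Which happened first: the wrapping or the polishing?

The connectives place the polishing before the wrapping.

the polishing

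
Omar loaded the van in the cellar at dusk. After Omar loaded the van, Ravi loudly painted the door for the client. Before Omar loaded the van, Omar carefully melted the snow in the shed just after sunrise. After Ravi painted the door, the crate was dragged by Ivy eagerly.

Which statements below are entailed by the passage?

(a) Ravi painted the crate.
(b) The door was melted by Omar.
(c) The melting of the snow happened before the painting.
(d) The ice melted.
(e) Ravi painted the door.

(c), (e)

(a) Not entailed — Ravi painted the door, not the crate; the crate belongs to the dragging event.
(b) Not entailed — Omar melted the snow, not the door; the door belongs to the painting event.
(c) Entailed — the narrative places the melting before the painting.
(d) Not entailed — the snow is what melted, not the ice.
(e) Entailed — the original entails any weakening of itself; this just drops 'for the client', 'loudly'.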